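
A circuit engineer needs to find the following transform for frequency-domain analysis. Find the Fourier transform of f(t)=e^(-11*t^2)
The Fourier transform of a Gaussian e^(-a*t^2) is sqrt(pi/a)*e^(-omega^2/(4a)).
With a = 11: F(omega) = sqrt(pi/11)*e^(-omega^2/44)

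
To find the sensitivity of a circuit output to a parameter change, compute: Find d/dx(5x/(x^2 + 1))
Quotient rule: (f/g)' = (f'g - fg')/g²
f = 5x, f' = 5
g = x^2+1, g' = 2x

Answer: (5·(x^2+1)-10x^2)/(x^2+1)²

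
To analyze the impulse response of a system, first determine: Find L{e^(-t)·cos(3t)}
First shifting: L{e^(at)f(t)} = F(s-a)
L{cos(3t)} = s/(s² + 9)
Shift: (s + 1)/((s + 1)² + 9)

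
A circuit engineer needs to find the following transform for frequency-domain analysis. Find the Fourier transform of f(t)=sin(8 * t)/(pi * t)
sin(W*t)/(pi*t) = (W/pi)*sinc(W*t/pi) is the impulse response of the ideal low-pass filter with cutoff W (here W = 8).
Its Fourier transform is a rectangular function:
F(omega) = 1 for |omega| < 8, 0 otherwise

Answer: rect(omega/16) [i.e., 1 for |omega| < 8, 0 otherwise]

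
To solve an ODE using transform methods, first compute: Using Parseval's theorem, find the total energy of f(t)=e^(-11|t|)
Parseval's theorem: E=integral |f(t)|^2 dt=(1/2pi) integral |F(omega)|^2 domega
E=integral_{-inf}^{inf} e^(-22|t|) dt=2 * integral_0^inf e^(-22t) dt=2/(2 * 11)=1/11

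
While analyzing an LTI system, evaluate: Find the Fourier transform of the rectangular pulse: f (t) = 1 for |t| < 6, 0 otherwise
F(omega)=integral from -6 to 6 of e^(-j*omega*t) dt
=2*sin(6*omega)/omega=12*sinc(6*omega/pi)

Answer: 2*sin(6*omega)/omega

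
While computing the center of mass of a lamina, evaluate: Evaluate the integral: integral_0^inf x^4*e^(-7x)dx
This is a Gamma integral. Substitute u=7x (du=7 dx):
integral_0^inf x^4 * e^(-7x) dx=(1/7^5) integral_0^inf u^4 * e^(-u) du
=Gamma(5)/7^5=4!/7^5=24/16807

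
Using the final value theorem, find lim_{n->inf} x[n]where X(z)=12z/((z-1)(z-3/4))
Final value theorem: lim x[n]=lim_{z->1} (z-1)*X(z)
(z-1)*X(z)=12z/(z-3/4)
As z->1: 12/(1-3/4)=12/(1/4)=48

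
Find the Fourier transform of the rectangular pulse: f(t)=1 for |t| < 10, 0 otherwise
F(omega)=integral from -10 to 10 of e^(-j * omega * t) dt
=2 * sin(10 * omega)/omega=20 * sinc(10 * omega/pi)

Answer: 2 * sin(10 * omega)/omega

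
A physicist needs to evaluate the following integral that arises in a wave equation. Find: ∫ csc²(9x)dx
Since d/dx[-cot(9x)]=9csc²(9x), integral=-cot(9x)/9 + C

Answer: (-1/9)cot(9x) + C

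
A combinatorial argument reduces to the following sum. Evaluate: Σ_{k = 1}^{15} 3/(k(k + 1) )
Partial fractions: 3/(k(k + 1))=3/k - 3/(k + 1)
Telescoping sum: 3(1 - 1/16)=3·15/16

Answer: 45/16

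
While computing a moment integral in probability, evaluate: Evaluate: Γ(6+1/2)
Γ(n + 1/2)=(2n)!√π/(4^n·n!)
=479001600√π/(4096·720)=(10395/64)·√π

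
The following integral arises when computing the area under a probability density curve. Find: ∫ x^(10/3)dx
Power rule: ∫ x^(10/3) dx = x^(13/3)/(13/3)+C

Answer: (3/13)·x^(13/3)+C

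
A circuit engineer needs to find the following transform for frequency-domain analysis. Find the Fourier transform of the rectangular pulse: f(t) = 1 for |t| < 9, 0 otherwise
F(omega)=integral from -9 to 9 of e^(-j*omega*t) dt
=2*sin(9*omega)/omega=18*sinc(9*omega/pi)

Answer: 2*sin(9*omega)/omega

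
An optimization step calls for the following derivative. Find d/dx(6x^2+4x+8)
Power rule: d/dx(ax^n)=n·a·x^(n-1)
Term by term: 12·x + 4

Answer: 12x + 4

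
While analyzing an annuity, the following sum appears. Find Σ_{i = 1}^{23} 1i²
= 1·n(n+1)(2n+1)/6 = 1·23·24·47/6 = 4324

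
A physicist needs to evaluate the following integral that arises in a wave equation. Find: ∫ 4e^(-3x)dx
Since d/dx[e^(-3x)] = -3e^(-3x), we get -4/3 e^(-3x)+C

Answer: (-4/3)e^(-3x)+C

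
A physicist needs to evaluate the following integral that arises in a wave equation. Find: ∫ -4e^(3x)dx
Since d/dx[e^(3x)] = 3e^(3x), we get -4/3 e^(3x) + C

Answer: (-4/3)e^(3x) + C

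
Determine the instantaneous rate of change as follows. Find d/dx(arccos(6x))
d/dx[arccos(u)] = -u'/√(1-u²), u = 6x, u' = 6

Answer: -6/√(1 - 36x²)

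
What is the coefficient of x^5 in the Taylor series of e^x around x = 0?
Taylor series of e^x = Σ x^n/n!
Coefficient of x^5 = 1/5! = 1/120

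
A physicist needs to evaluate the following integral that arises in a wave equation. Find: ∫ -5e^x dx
Since d/dx[e^x]=+e^x, we get -5e^x+C

Answer: -5e^x+C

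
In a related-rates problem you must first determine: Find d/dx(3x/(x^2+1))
Quotient rule: (f/g)'=(f'g - fg')/g²
f=3x, f'=3
g=x^2+1, g'=2x

Answer: (3·(x^2+1)-6x^2)/(x^2+1)²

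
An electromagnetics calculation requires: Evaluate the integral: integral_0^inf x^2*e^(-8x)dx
This is a Gamma integral. Substitute u = 8x (du = 8 dx):
integral_0^inf x^2*e^(-8x) dx = (1/8^3) integral_0^inf u^2*e^(-u) du
= Gamma(3)/8^3 = 2!/8^3 = 2/512

Answer: 1/256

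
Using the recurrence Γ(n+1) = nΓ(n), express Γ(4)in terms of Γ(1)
Γ(4)=3Γ(3)=3·2Γ(2)=...=3!·Γ(1)=6·Γ(1)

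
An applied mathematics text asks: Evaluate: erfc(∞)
erfc(x) = 1 - erf(x); erfc(∞) = 1 - erf(∞) = 1-1 = 0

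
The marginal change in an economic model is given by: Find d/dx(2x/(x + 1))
Quotient rule: (f/g)'=(f'g - fg')/g²
f=2x, f'=2
g=x+1, g'=1

Answer: (2·(x+1)-2x)/(x+1)²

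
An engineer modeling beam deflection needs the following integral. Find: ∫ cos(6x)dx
Using substitution u=6x: ∫ cos(u) du/6=sin(u)/6+C

Answer: (1/6)sin(6x)+C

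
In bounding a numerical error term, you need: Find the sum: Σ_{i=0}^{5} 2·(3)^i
Geometric series: S=a(1 - r^n)/(1 - r)
a=2, r=3, n=6
S=2(1-729)/-2=728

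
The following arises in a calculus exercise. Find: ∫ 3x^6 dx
Using power rule: ∫ 3x^6 dx=3/7 x^7 + C=(3/7)x^7 + C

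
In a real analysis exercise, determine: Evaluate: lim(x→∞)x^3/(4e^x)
Apply L'Hôpital 3 times (∞/∞ each time):
Eventually get 3!/(4e^x) → 0

Answer: 0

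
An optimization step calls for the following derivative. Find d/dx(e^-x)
Chain rule: d/dx[e^u]=e^u · u' where u=-x
u'=-1

Answer: -1·e^-x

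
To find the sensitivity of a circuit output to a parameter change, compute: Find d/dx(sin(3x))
Chain rule: d/dx[sin(u)]=cos(u)·u' where u=3x
u'=3

Answer: 3·cos(3x)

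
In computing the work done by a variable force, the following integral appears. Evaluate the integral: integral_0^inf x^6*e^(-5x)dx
This is a Gamma integral. Substitute u=5x (du=5 dx):
integral_0^inf x^6 * e^(-5x) dx=(1/5^7) integral_0^inf u^6 * e^(-u) du
=Gamma(7)/5^7=6!/5^7=720/78125

Answer: 144/15625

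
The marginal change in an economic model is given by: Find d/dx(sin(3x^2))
Chain rule: d/dx[sin(u)]=cos(u)·u' where u=3x^2
u'=6x

Answer: 6x·cos(3x^2)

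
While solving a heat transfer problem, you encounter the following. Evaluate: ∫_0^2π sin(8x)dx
Antiderivative: -cos(8x)/8
Evaluate at bounds: [-cos(8·2π)/8] - [-cos(8·0)/8]
= (-(1) + (1))/8 = 0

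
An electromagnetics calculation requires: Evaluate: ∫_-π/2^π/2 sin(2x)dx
Antiderivative: -cos(2x)/2
Evaluate at bounds: [-cos(2·π/2)/2] - [-cos(2·-π/2)/2]
= (-(-1)+(-1))/2 = 0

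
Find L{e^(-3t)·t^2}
First shifting: L{e^(at)f(t)} = F(s-a)
L{t^2} = 2/s^3
Shift s → s+3: 2/(s+3)^3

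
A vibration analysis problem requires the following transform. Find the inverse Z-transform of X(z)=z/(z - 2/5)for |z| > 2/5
Standard pair: z/(z-a) <-> a^n*u[n] for causal signals
With a = 2/5: x[n] = (2/5)^n*u[n]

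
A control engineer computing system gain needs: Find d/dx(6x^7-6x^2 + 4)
Power rule: d/dx(ax^n)=n·a·x^(n-1)
Term by term: 42·x^6 - 12·x

Answer: 42x^6 - 12x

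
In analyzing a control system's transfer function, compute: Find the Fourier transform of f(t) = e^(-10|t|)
Using the standard pair: F{e^(-a|t|)}=2a/(a^2+omega^2)
With a=10: F(omega)=20/(100+omega^2)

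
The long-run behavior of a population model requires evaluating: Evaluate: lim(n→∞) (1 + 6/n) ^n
This is the definition of e^6: lim(1+6/n)^n = e^6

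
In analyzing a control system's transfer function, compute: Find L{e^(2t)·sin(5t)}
First shifting: L{e^(at)f(t)} = F(s-a)
L{sin(5t)} = 5/(s²+25)
Shift: 5/((s-2)²+25)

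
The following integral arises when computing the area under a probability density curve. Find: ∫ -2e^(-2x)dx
Since d/dx[e^(-2x)]=-2e^(-2x), we get 1 e^(-2x)+C

Answer: e^(-2x)+C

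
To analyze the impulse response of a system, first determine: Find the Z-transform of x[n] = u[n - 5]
Using the time-shift property: Z{u[n-5]} = z^(-5) * z/(z-1)
= z^(-4)/(z-1)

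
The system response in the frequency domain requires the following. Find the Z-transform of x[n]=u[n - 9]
Using the time-shift property: Z{u[n-9]}=z^(-9) * z/(z-1)
=z^(-8)/(z-1)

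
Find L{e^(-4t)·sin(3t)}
First shifting: L{e^(at)f(t)}=F(s-a)
L{sin(3t)}=3/(s²+9)
Shift: 3/((s+4)²+9)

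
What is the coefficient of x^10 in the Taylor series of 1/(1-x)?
1/(1-x)=Σ x^n for |x|<1
All coefficients are 1

Answer: 1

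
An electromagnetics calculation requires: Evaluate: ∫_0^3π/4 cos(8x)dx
Antiderivative: sin(8x)/8
Evaluate at bounds: [sin(8·3π/4)/8] - [sin(8·0)/8]
= ((0) - (0))/8 = 0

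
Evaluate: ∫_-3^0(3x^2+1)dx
Step 1: Find antiderivative F(x)=x^3 + x
Step 2: F(0) - F(-3)=0 - (-30)=30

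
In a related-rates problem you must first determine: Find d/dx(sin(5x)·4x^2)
Product rule: (fg)'=f'g+fg'
f=sin(5x), f'=5·cos(5x)
g=4x^2, g'=8x

Answer: 20·cos(5x)·x^2+8·sin(5x)·x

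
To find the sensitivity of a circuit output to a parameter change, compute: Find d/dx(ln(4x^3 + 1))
Chain rule: d/dx[ln(u)]=u'/u where u=4x^3 + 1
u'=12x^2

Answer: (12x^2)/(4x^3 + 1)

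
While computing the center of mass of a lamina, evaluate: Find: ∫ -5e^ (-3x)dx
Since d/dx[e^(-3x)] = -3e^(-3x), we get 5/3 e^(-3x) + C

Answer: (5/3)e^(-3x) + C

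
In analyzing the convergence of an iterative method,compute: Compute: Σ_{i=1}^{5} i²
Using formula: Σ i^2=n(n + 1)(2n + 1)/6=5·6·11/6=55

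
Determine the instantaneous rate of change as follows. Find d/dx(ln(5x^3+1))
Chain rule: d/dx[ln(u)]=u'/u where u=5x^3 + 1
u'=15x^2

Answer: (15x^2)/(5x^3 + 1)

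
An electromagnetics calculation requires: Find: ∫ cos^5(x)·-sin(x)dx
Let u = cos(x), du = -sin(x) dx
∫ u^5 du = u^6/6 + C

Answer: cos^6(x)/6 + C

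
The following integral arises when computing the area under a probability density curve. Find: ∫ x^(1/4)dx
Power rule: ∫ x^(1/4) dx=x^(5/4)/(5/4)+C

Answer: (4/5)·x^(5/4)+C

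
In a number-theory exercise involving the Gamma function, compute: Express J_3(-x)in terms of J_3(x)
For integer n: J_n(-x)=(-1)^n J_n(x)
With n=3: J_3(-x)=(-1)^3 J_3(x)=-J_3(x)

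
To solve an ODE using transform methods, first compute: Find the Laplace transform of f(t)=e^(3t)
L{e^(at)} = 1/(s-a)
L{e^(3t)} = 1/(s-3)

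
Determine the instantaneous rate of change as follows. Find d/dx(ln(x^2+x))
Chain rule: d/dx[ln(u)]=u'/u where u=x^2+x
u'=2x+1

Answer: (2x+1)/(x^2+x)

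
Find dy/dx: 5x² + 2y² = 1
Differentiate: 10x+4y·(dy/dx)=0
dy/dx=-10x/(4y)=-(5/2)·(x/y)

Answer: dy/dx=-(5/2)·(x/y)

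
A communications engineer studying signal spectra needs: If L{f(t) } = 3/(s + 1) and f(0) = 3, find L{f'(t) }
L{f'(t)}=s·F(s) - f(0)=3s/(s + 1) - 3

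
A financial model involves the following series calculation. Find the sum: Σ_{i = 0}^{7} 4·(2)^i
Geometric series: S=a(1 - r^n)/(1 - r)
a=4, r=2, n=8
S=4(1 - 256)/-1=1020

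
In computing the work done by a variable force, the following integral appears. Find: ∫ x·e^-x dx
Integration by parts: u=x, dv=e^-x dx
du=dx, v=-e^-x
=-x·e^-x - ∫ -e^-x dx
=-x·e^-x - e^-x + C

Answer: -e^-x(x + 1) + C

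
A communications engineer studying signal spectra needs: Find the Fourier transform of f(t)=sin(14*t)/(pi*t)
sin(W * t)/(pi * t) = (W/pi) * sinc(W * t/pi) is the impulse response of the ideal low-pass filter with cutoff W (here W = 14).
Its Fourier transform is a rectangular function:
F(omega) = 1 for |omega| < 14, 0 otherwise

Answer: rect(omega/28) [i.e., 1 for |omega| < 14, 0 otherwise]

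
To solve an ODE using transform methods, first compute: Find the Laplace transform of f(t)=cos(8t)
L{cos(wt)}=s/(s² + w²)
L{cos(8t)}=s/(s² + 64)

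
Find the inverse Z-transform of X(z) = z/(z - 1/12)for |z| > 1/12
Standard pair: z/(z-a) <-> a^n * u[n] for causal signals
With a = 1/12: x[n] = (1/12)^n * u[n]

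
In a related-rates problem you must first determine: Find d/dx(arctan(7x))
d/dx[arctan(u)] = u'/(1+u²), u = 7x, u' = 7

Answer: 7/(1+49x²)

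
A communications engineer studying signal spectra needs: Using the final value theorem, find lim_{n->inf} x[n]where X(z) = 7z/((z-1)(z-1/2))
Final value theorem: lim x[n]=lim_{z->1} (z-1) * X(z)
(z-1) * X(z)=7z/(z-1/2)
As z->1: 7/(1 - 1/2)=7/(1/2)=14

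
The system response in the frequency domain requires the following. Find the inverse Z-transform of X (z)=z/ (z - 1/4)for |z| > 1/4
Standard pair: z/(z-a) <-> a^n * u[n] for causal signals
With a=1/4: x[n]=(1/4)^n * u[n]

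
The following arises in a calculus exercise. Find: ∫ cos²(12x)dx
Using identity cos²(u) = (1 + cos(2u))/2:
∫ (1 + cos(24x))/2 dx = x/2 + sin(24x)/48 + C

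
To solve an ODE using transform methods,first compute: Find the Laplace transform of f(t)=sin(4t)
L{sin(wt)} = w/(s² + w²)
L{sin(4t)} = 4/(s² + 16)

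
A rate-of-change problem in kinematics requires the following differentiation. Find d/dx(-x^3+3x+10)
Power rule: d/dx(ax^n) = n·a·x^(n-1)
Term by term: -3·x^2+3

Answer: -3x^2+3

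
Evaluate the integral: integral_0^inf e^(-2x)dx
integral_0^inf e^(-2x) dx=[-1/2*e^(-2x)]_0^inf
=0 - (-1/2)=1/2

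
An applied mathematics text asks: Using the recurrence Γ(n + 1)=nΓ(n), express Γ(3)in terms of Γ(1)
Γ(3)=2Γ(2)=2·1Γ(1)=...=2!·Γ(1)=2·Γ(1)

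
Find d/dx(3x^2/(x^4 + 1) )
Quotient rule: (f/g)' = (f'g - fg')/g²
f = 3x^2, f' = 6x
g = x^4+1, g' = 4x^3

Answer: (6x·(x^4+1)-12x^5)/(x^4+1)²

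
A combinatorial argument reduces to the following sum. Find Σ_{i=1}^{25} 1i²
=1·n(n+1)(2n+1)/6=1·25·26·51/6=5525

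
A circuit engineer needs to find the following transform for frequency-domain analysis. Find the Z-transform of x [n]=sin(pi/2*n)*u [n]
Z{sin(w0 * n) * u[n]} = z * sin(w0)/(z^2-2z * cos(w0)+1)
With w0 = pi/2: X(z) = z * sin(pi/2)/(z^2-2z * cos(pi/2)+1)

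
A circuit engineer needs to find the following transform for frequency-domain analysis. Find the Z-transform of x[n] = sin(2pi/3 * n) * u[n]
Z{sin(w0 * n) * u[n]} = z * sin(w0)/(z^2-2z * cos(w0)+1)
With w0 = 2pi/3: X(z) = z * sin(2pi/3)/(z^2-2z * cos(2pi/3)+1)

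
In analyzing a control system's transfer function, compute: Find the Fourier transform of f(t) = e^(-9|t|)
Using the standard pair: F{e^(-a|t|)}=2a/(a^2+omega^2)
With a=9: F(omega)=18/(81+omega^2)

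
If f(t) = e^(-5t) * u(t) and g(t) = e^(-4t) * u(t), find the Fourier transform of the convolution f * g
By the convolution theorem: F{f * g}=F(omega) * G(omega)
F(omega)=1/(5+j * omega), G(omega)=1/(4+j * omega)
F{f * g}=1/((5+j * omega)(4+j * omega))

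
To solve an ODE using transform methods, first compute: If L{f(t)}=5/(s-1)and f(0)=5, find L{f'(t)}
L{f'(t)} = s·F(s) - f(0) = 5s/(s-1)-5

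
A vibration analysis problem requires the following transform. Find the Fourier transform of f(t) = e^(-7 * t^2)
The Fourier transform of a Gaussian e^(-a*t^2) is sqrt(pi/a)*e^(-omega^2/(4a)).
With a = 7: F(omega) = sqrt(pi/7)*e^(-omega^2/28)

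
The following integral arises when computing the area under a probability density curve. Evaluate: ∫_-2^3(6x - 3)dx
Step 1: Find antiderivative F(x)=3x^2 - 3x
Step 2: F(3) - F(-2)=18 - (18)=0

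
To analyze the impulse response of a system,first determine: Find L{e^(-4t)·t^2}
First shifting: L{e^(at)f(t)}=F(s-a)
L{t^2}=2/s^3
Shift s → s + 4: 2/(s + 4)^3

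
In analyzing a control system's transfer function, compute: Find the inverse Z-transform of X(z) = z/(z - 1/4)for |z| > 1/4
Standard pair: z/(z-a) <-> a^n * u[n] for causal signals
With a = 1/4: x[n] = (1/4)^n * u[n]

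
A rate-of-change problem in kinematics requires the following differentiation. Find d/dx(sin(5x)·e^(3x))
Product rule: (fg)' = f'g+fg'
f = sin(5x), f' = 5·cos(5x)
g = e^(3x), g' = 3·e^(3x)

Answer: 5·cos(5x)·e^(3x)+3·sin(5x)·e^(3x)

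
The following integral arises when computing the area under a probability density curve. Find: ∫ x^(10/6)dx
Power rule: ∫ x^(5/3) dx = x^(8/3)/(8/3) + C

Answer: (3/8)·x^(8/3) + C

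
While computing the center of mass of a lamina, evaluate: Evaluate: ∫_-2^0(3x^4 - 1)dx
Step 1: Find antiderivative F(x)=(3/5)x^5 - x
Step 2: F(0) - F(-2)=0 - (-86/5)=86/5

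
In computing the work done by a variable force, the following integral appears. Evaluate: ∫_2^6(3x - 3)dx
Step 1: Find antiderivative F(x) = (3/2)x^2 - 3x
Step 2: F(6) - F(2) = 36 - (0) = 36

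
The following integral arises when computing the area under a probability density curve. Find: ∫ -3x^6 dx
Using power rule: ∫ -3x^6 dx = -3/7 x^7+C = (-3/7)x^7+C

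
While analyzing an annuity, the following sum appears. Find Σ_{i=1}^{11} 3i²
= 3·n(n+1)(2n+1)/6 = 3·11·12·23/6 = 1518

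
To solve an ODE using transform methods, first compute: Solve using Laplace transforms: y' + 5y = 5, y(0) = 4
Take L of both sides: sY(s) - 4 + 5Y(s) = 5/s
Y(s)(s + 5) = 5/s + 4
Y(s) = 5/(s(s + 5)) + 4/(s + 5)
Partial fractions: 5/(s(s + 5)) = 1/s - 1/(s + 5)
So Y(s) = 1/s + 3/(s + 5)
Inverse transform (L^(-1){1/s} = 1, L^(-1){1/(s + 5)} = e^(-5t)):

Answer: y(t) = 1 + 3·e^(-5t)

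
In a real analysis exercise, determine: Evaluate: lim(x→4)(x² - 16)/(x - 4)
Factor: (x² - 16) = (x-4)(x+4)
Cancel (x-4): lim(x→4) (x+4) = 8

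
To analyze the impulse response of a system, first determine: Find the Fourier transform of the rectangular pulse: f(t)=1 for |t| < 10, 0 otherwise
F(omega) = integral from -10 to 10 of e^(-j * omega * t) dt
= 2 * sin(10 * omega)/omega = 20 * sinc(10 * omega/pi)

Answer: 2 * sin(10 * omega)/omega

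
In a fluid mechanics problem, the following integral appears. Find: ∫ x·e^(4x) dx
Integration by parts: u = x, dv = e^(4x) dx
du = dx, v = e^(4x)/4
= x·e^(4x)/4 - ∫ e^(4x)/4 dx
= x·e^(4x)/4 - e^(4x)/16+C

Answer: e^(4x)(x/4-1/16)+C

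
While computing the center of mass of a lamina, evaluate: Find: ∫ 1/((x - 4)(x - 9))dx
Partial fractions: 1/((x-4)(x-9)) = A/(x-4)+B/(x-9)
A = -1/5, B = 1/5
∫ [-1/5· 1/(x-4)+1/5· 1/(x-9)] dx
= (1/5)[ln|x-9| - ln|x-4|]+C

Answer: (1/5)·ln|(x-9)/(x-4)|+C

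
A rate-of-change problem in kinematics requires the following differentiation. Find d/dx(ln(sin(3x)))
Chain rule: d/dx[ln(u)] = u'/u where u = sin(3x)
u' = 3cos(3x)

Answer: (3cos(3x))/(sin(3x))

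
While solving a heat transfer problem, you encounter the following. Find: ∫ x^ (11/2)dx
Power rule: ∫ x^(11/2) dx=x^(13/2)/(13/2)+C

Answer: (2/13)·x^(13/2)+C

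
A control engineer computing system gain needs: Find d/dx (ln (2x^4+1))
Chain rule: d/dx[ln(u)] = u'/u where u = 2x^4+1
u' = 8x^3

Answer: (8x^3)/(2x^4+1)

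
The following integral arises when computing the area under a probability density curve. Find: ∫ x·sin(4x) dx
By parts: u = x, dv = sin(4x) dx
du = dx, v = -cos(4x)/4
= -x·cos(4x)/4 + sin(4x)/4² + C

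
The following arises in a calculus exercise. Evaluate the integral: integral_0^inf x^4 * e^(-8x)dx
This is a Gamma integral. Substitute u = 8x (du = 8 dx):
integral_0^inf x^4*e^(-8x) dx = (1/8^5) integral_0^inf u^4*e^(-u) du
= Gamma(5)/8^5 = 4!/8^5 = 24/32768

Answer: 3/4096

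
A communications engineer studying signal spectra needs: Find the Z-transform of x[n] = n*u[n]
Standard pair: Z{n*u[n]}=z/(z-1)^2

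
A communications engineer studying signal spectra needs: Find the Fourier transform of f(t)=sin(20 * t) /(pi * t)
sin(W*t)/(pi*t) = (W/pi)*sinc(W*t/pi) is the impulse response of the ideal low-pass filter with cutoff W (here W = 20).
Its Fourier transform is a rectangular function:
F(omega) = 1 for |omega| < 20, 0 otherwise

Answer: rect(omega/40) [i.e., 1 for |omega| < 20, 0 otherwise]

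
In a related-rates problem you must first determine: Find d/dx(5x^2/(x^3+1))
Quotient rule: (f/g)'=(f'g - fg')/g²
f=5x^2, f'=10x
g=x^3+1, g'=3x^2

Answer: (10x·(x^3+1)-15x^4)/(x^3+1)²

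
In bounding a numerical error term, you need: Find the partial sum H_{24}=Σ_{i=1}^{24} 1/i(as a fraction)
H_24=1+1/2+1/3+...+1/24
=1347822955/356948592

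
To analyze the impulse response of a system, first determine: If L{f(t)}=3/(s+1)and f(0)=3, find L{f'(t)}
L{f'(t)} = s·F(s) - f(0) = 3s/(s + 1) - 3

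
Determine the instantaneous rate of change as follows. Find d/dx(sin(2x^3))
Chain rule: d/dx[sin(u)] = cos(u)·u' where u = 2x^3
u' = 6x^2

Answer: 6x^2·cos(2x^3)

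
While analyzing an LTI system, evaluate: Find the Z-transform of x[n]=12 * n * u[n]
Z{n * u[n]} = z/(z-1)^2
By linearity: Z{12 * n * u[n]} = 12z/(z-1)^2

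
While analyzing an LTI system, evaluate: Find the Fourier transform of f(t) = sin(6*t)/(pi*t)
sin(W * t)/(pi * t) = (W/pi) * sinc(W * t/pi) is the impulse response of the ideal low-pass filter with cutoff W (here W = 6).
Its Fourier transform is a rectangular function:
F(omega) = 1 for |omega| < 6, 0 otherwise

Answer: rect(omega/12) [i.e., 1 for |omega| < 6, 0 otherwise]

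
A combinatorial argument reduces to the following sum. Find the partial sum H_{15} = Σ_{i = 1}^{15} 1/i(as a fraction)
H_15 = 1 + 1/2 + 1/3 + ... + 1/15
= 1195757/360360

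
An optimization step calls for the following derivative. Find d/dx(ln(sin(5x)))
Chain rule: d/dx[ln(u)]=u'/u where u=sin(5x)
u'=5cos(5x)

Answer: (5cos(5x))/(sin(5x))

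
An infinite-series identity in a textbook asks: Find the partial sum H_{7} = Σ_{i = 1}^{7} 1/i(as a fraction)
H_7=1 + 1/2 + 1/3 + ... + 1/7
=363/140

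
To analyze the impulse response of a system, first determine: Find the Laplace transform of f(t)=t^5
L{t^n}=n!/s^(n+1)
L{t^5}=5!/s^6=120/s^6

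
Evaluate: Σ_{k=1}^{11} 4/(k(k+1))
Partial fractions: 4/(k(k+1))=4/k - 4/(k+1)
Telescoping sum: 4(1-1/12)=4·11/12

Answer: 11/3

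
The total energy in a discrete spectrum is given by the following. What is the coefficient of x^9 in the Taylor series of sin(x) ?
sin(x)=Σ (-1)^k x^(2k+1)/(2k+1)!
For x^9: (-1)^4/9!=1/362880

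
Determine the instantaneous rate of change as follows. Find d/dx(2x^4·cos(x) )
Product rule: (fg)'=f'g+fg'
f=2x^4, f'=8x^3
g=cos(x), g'=-sin(x)

Answer: 8x^3·cos(x)-2x^4·sin(x)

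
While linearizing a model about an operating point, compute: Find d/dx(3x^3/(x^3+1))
Quotient rule: (f/g)'=(f'g - fg')/g²
f=3x^3, f'=9x^2
g=x^3+1, g'=3x^2

Answer: (9x^2·(x^3+1)-9x^5)/(x^3+1)²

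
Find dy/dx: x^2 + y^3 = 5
Differentiate: 2x+3y^2·(dy/dx) = 0
dy/dx = -2x/(3y^2)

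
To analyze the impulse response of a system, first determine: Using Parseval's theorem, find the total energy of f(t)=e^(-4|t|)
Parseval's theorem: E = integral |f(t)|^2 dt = (1/2pi) integral |F(omega)|^2 domega
E = integral_{-inf}^{inf} e^(-8|t|) dt = 2*integral_0^inf e^(-8t) dt = 2/(2*4) = 1/4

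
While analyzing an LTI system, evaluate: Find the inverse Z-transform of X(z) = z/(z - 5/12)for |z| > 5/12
Standard pair: z/(z-a) <-> a^n * u[n] for causal signals
With a=5/12: x[n]=(5/12)^n * u[n]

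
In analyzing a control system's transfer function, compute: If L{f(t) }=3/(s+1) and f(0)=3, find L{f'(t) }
L{f'(t)} = s·F(s) - f(0) = 3s/(s + 1) - 3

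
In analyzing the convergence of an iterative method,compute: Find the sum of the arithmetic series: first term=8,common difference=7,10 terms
Last term: a_n=8+(10-1)·7=71
Sum=n(a_1+a_n)/2=10(8+71)/2=395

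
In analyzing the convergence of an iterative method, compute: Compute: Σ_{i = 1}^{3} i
Using formula: Σ i^1=n(n+1)/2=3·4/2=6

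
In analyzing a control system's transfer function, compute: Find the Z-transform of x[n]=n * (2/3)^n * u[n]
Using the property Z{n * a^n * u[n]}=az/(z-a)^2
With a=2/3: X(z)=(2/3)z/(z - 2/3)^2, |z| > 2/3

Answer: (2/3)z/(z - 2/3)^2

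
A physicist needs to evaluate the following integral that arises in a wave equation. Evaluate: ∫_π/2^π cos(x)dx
Antiderivative: sin(x)
Evaluate at bounds: [sin(1·π)/1] - [sin(1·π/2)/1]
=((0) - (1))/1=-1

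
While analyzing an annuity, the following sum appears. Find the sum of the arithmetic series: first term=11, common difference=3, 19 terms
Last term: a_n = 11+(19-1)·3 = 65
Sum = n(a_1+a_n)/2 = 19(11+65)/2 = 722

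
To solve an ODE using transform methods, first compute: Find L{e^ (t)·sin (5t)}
First shifting: L{e^(at)f(t)}=F(s-a)
L{sin(5t)}=5/(s² + 25)
Shift: 5/((s-1)² + 25)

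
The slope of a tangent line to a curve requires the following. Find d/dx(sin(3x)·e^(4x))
Product rule: (fg)'=f'g+fg'
f=sin(3x), f'=3·cos(3x)
g=e^(4x), g'=4·e^(4x)

Answer: 3·cos(3x)·e^(4x)+4·sin(3x)·e^(4x)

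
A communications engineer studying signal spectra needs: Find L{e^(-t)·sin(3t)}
First shifting: L{e^(at)f(t)}=F(s-a)
L{sin(3t)}=3/(s²+9)
Shift: 3/((s+1)²+9)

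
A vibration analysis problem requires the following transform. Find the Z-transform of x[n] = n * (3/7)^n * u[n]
Using the property Z{n * a^n * u[n]} = az/(z-a)^2
With a = 3/7: X(z) = (3/7)z/(z - 3/7)^2, |z| > 3/7

Answer: (3/7)z/(z - 3/7)^2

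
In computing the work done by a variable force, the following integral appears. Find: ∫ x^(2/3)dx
Power rule: ∫ x^(2/3) dx = x^(5/3)/(5/3) + C

Answer: (3/5)·x^(5/3) + C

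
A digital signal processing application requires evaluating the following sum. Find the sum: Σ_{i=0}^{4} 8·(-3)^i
Geometric series: S = a(1 - r^n)/(1 - r)
a = 8, r = -3, n = 5
S = 8(1+243)/4 = 488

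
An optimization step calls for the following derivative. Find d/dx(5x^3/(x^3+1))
Quotient rule: (f/g)' = (f'g - fg')/g²
f = 5x^3, f' = 15x^2
g = x^3+1, g' = 3x^2

Answer: (15x^2·(x^3+1)-15x^5)/(x^3+1)²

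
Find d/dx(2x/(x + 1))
Quotient rule: (f/g)' = (f'g - fg')/g²
f = 2x, f' = 2
g = x+1, g' = 1

Answer: (2·(x+1)-2x)/(x+1)²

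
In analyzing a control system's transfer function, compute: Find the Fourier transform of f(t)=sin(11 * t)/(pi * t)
sin(W * t)/(pi * t)=(W/pi) * sinc(W * t/pi) is the impulse response of the ideal low-pass filter with cutoff W (here W=11).
Its Fourier transform is a rectangular function:
F(omega)=1 for |omega| < 11, 0 otherwise

Answer: rect(omega/22) [i.e., 1 for |omega| < 11, 0 otherwise]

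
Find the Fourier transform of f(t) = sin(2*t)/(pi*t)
sin(W * t)/(pi * t) = (W/pi) * sinc(W * t/pi) is the impulse response of the ideal low-pass filter with cutoff W (here W = 2).
Its Fourier transform is a rectangular function:
F(omega) = 1 for |omega| < 2, 0 otherwise

Answer: rect(omega/4) [i.e., 1 for |omega| < 2, 0 otherwise]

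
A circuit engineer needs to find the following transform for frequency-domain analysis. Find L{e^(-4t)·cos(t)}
First shifting: L{e^(at)f(t)}=F(s-a)
L{cos(t)}=s/(s² + 1)
Shift: (s + 4)/((s + 4)² + 1)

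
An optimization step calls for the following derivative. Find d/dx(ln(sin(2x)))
Chain rule: d/dx[ln(u)]=u'/u where u=sin(2x)
u'=2cos(2x)

Answer: (2cos(2x))/(sin(2x))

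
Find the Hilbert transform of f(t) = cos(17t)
The Hilbert transform shifts each frequency component by -pi/2.
H{cos(wt)}=sin(wt)
With w=17: H{cos(17t)}=sin(17t)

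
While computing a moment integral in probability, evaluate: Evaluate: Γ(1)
Γ(n) = (n-1)! for positive integers
Γ(1) = 0! = 1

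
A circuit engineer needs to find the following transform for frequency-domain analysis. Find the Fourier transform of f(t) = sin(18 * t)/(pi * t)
sin(W*t)/(pi*t) = (W/pi)*sinc(W*t/pi) is the impulse response of the ideal low-pass filter with cutoff W (here W = 18).
Its Fourier transform is a rectangular function:
F(omega) = 1 for |omega| < 18, 0 otherwise

Answer: rect(omega/36) [i.e., 1 for |omega| < 18, 0 otherwise]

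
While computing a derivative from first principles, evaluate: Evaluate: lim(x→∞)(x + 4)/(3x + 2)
Divide numerator and denominator by x:
lim (1 + 4/x)/(3 + 2/x) = 1/3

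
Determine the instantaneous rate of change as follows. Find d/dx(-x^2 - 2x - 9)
Power rule: d/dx(ax^n) = n·a·x^(n-1)
Term by term: -2·x - 2

Answer: -2x - 2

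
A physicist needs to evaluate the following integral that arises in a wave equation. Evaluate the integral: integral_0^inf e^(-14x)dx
integral_0^inf e^(-14x) dx = [-1/14*e^(-14x)]_0^inf
= 0 - (-1/14) = 1/14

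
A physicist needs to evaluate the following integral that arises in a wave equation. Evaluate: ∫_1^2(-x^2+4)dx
Step 1: Find antiderivative F(x)=(-1/3)x^3+4x
Step 2: F(2) - F(1)=16/3 - (11/3)=5/3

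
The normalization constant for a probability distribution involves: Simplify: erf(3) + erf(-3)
erf is odd: erf(-3)=-erf(3)
erf(3)+erf(-3)=erf(3) - erf(3)=0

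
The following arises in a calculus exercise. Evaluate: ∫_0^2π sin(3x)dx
Antiderivative: -cos(3x)/3
Evaluate at bounds: [-cos(3·2π)/3] - [-cos(3·0)/3]
=(-(1) + (1))/3=0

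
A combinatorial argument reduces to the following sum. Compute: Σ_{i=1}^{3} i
Using formula: Σ i^1=n(n+1)/2=3·4/2=6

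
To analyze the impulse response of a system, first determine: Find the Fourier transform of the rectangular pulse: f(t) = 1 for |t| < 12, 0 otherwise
F(omega)=integral from -12 to 12 of e^(-j*omega*t) dt
=2*sin(12*omega)/omega=24*sinc(12*omega/pi)

Answer: 2*sin(12*omega)/omega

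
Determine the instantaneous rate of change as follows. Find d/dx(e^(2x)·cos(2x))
Product rule: (fg)' = f'g+fg'
f = e^(2x), f' = 2·e^(2x)
g = cos(2x), g' = -2·sin(2x)

Answer: 2·e^(2x)·cos(2x)-2·e^(2x)·sin(2x)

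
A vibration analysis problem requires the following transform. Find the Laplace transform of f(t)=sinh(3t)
L{sinh(at)}=a/(s²-a²)
L{sinh(3t)}=3/(s²-9)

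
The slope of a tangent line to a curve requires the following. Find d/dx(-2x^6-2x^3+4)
Power rule: d/dx(ax^n) = n·a·x^(n-1)
Term by term: -12·x^5-6·x^2

Answer: -12x^5-6x^2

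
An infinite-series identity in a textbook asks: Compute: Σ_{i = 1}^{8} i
Using formula: Σ i^1 = n(n + 1)/2 = 8·9/2 = 36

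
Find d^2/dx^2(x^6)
Apply power rule 2 times:
d^1: 6x^5
d^2: 30x^4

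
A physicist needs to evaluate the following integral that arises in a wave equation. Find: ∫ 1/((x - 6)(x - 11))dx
Partial fractions: 1/((x-6)(x-11)) = A/(x-6)+B/(x-11)
A = -1/5, B = 1/5
∫ [-1/5· 1/(x-6)+1/5· 1/(x-11)] dx
= (1/5)[ln|x-11| - ln|x-6|]+C

Answer: (1/5)·ln|(x-11)/(x-6)|+C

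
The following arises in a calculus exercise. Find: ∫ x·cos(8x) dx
By parts: u=x, dv=cos(8x) dx
du=dx, v=sin(8x)/8
=x·sin(8x)/8 + cos(8x)/8² + C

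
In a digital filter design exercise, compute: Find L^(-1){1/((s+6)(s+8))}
Partial fractions: 1/((s+6)(s+8))=A/(s+6)+B/(s+8)
Cover-up: A=1/(s+8)|_{s=-6}=1/2; B=1/(s+6)|_{s=-8}=-1/2
L^(-1)=(1/2)e^(-6t) - (1/2)e^(-8t)

Answer: (1/2)(e^(-6t) - e^(-8t))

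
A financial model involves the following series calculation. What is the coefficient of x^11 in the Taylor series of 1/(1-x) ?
1/(1-x) = Σ x^n for |x|<1
All coefficients are 1

Answer: 1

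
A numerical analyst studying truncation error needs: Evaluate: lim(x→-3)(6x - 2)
Polynomial is continuous, so substitute x=-3:
6·(-3)-2=-20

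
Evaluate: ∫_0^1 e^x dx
Antiderivative: e^x
Evaluate: (e^1 - 1)

Answer: e^1 - 1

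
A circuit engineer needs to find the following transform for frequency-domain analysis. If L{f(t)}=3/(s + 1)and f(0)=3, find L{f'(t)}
L{f'(t)}=s·F(s) - f(0)=3s/(s+1)-3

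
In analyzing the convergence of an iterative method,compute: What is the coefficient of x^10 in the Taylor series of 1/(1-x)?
1/(1-x) = Σ x^n for |x|<1
All coefficients are 1

Answer: 1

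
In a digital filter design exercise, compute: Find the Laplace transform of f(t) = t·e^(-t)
L{t·e^(at)} = 1/(s-a)²
L{t·e^(-t)} = 1/(s+1)²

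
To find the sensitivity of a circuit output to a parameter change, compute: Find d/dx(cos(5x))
Chain rule: d/dx[cos(u)] = -sin(u)·u' where u = 5x
u' = 5

Answer: -5·sin(5x)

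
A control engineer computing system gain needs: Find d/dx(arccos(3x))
d/dx[arccos(u)]=-u'/√(1-u²), u=3x, u'=3

Answer: -3/√(1-9x²)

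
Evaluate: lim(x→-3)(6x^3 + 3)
Polynomial is continuous, so substitute x = -3:
6·(-3)^3+3 = -159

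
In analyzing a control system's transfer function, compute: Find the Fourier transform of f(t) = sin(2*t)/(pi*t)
sin(W*t)/(pi*t)=(W/pi)*sinc(W*t/pi) is the impulse response of the ideal low-pass filter with cutoff W (here W=2).
Its Fourier transform is a rectangular function:
F(omega)=1 for |omega| < 2, 0 otherwise

Answer: rect(omega/4) [i.e., 1 for |omega| < 2, 0 otherwise]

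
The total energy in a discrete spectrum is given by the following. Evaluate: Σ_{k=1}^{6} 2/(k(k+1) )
Partial fractions: 2/(k(k+1)) = 2/k - 2/(k+1)
Telescoping sum: 2(1-1/7) = 2·6/7

Answer: 12/7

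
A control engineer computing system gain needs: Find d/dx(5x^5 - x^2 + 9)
Power rule: d/dx(ax^n) = n·a·x^(n-1)
Term by term: 25·x^4-2·x

Answer: 25x^4-2x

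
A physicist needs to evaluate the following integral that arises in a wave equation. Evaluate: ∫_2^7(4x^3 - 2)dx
Step 1: Find antiderivative F(x) = x^4-2x
Step 2: F(7) - F(2) = 2387 - (12) = 2375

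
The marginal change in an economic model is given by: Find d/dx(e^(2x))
Chain rule: d/dx[e^u] = e^u · u' where u = 2x
u' = 2

Answer: 2·e^(2x)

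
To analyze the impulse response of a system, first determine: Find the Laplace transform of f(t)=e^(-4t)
L{e^(at)} = 1/(s-a)
L{e^(-4t)} = 1/(s+4)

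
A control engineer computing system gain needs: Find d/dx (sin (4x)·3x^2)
Product rule: (fg)'=f'g + fg'
f=sin(4x), f'=4·cos(4x)
g=3x^2, g'=6x

Answer: 12·cos(4x)·x^2 + 6·sin(4x)·x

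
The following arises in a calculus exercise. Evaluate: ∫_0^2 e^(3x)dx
Antiderivative: (1/3)e^(3x)
Evaluate: (1/3)(e^6 - 1)

Answer: (e^6 - 1)/3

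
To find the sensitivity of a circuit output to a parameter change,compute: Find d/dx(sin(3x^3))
Chain rule: d/dx[sin(u)] = cos(u)·u' where u = 3x^3
u' = 9x^2

Answer: 9x^2·cos(3x^3)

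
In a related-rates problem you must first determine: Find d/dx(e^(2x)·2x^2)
Product rule: (fg)'=f'g + fg'
f=e^(2x), f'=2·e^(2x)
g=2x^2, g'=4x

Answer: 4·e^(2x)·x^2 + 4·e^(2x)·x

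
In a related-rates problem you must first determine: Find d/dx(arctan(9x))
d/dx[arctan(u)]=u'/(1+u²), u=9x, u'=9

Answer: 9/(1+81x²)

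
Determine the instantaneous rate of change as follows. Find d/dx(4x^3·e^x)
Product rule: (fg)' = f'g + fg'
f = 4x^3, f' = 12x^2
g = e^x, g' = e^x

Answer: 12x^2·e^x + 4x^3·e^x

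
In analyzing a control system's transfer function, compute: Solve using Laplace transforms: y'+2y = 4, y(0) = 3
Take L of both sides: sY(s)-3+2Y(s)=4/s
Y(s)(s+2)=4/s+3
Y(s)=4/(s(s+2))+3/(s+2)
Partial fractions: 4/(s(s+2))=2/s - 2/(s+2)
So Y(s)=2/s+1/(s+2)
Inverse transform (L^(-1){1/s}=1, L^(-1){1/(s+2)}=e^(-2t)):

Answer: y(t)=2+e^(-2t)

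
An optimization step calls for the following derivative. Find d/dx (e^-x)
Chain rule: d/dx[e^u]=e^u · u' where u=-x
u'=-1

Answer: -1·e^-x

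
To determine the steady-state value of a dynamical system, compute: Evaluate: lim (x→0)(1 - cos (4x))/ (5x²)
Using 1-cos(u) ≈ u²/2 for small u:
(1-cos(4x)) ≈ (4x)²/2=16x²/2
So limit=16/(2·5)=8/5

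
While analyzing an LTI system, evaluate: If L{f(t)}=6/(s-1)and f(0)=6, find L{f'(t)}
L{f'(t)} = s·F(s) - f(0) = 6s/(s-1)-6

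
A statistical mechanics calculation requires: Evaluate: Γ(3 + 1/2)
Γ(n+1/2)=(2n)!√π/(4^n·n!)
=720√π/(64·6)=(15/8)·√π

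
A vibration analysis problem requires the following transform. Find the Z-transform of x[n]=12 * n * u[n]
Z{n*u[n]} = z/(z-1)^2
By linearity: Z{12*n*u[n]} = 12z/(z-1)^2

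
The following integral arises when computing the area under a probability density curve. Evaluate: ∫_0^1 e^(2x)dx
Antiderivative: (1/2)e^(2x)
Evaluate: (1/2)(e^2-1)

Answer: (e^2-1)/2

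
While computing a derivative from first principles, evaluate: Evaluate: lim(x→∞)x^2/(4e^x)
Apply L'Hôpital 2 times (∞/∞ each time):
Eventually get 2!/(4e^x) → 0

Answer: 0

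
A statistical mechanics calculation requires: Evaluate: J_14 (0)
J_n(0) = 0 for all n > 0 (Bessel function of first kind)
J_14(0) = 0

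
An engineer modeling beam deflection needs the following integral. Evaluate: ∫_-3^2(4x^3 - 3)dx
Step 1: Find antiderivative F(x) = x^4-3x
Step 2: F(2) - F(-3) = 10 - (90) = -80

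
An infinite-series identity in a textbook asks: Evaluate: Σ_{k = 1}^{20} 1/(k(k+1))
Partial fractions: 1/(k(k + 1)) = 1/k - 1/(k + 1)
Telescoping sum: 1(1 - 1/21) = 1·20/21

Answer: 20/21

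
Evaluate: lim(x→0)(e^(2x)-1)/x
L'Hôpital (0/0): lim 2e^(2x)/1=2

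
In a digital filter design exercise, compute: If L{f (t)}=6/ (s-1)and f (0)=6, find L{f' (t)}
L{f'(t)} = s·F(s) - f(0) = 6s/(s-1)-6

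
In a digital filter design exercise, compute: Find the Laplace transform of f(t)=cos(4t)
L{cos(wt)}=s/(s² + w²)
L{cos(4t)}=s/(s² + 16)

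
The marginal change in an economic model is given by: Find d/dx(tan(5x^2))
Chain rule: d/dx[tan(u)]=sec²(u)·u' where u=5x^2
u'=10x

Answer: 10x·sec²(5x^2)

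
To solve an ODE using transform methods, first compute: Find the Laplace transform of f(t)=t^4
L{t^n} = n!/s^(n + 1)
L{t^4} = 4!/s^5 = 24/s^5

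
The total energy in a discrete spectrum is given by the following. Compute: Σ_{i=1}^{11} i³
Using formula: Σ i^3=[n(n+1)/2]²=[11·12/2]²=4356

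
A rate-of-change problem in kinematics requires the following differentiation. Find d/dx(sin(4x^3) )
Chain rule: d/dx[sin(u)]=cos(u)·u' where u=4x^3
u'=12x^2

Answer: 12x^2·cos(4x^3)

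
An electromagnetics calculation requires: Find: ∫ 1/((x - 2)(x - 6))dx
Partial fractions: 1/((x-2)(x-6)) = A/(x-2)+B/(x-6)
A = -1/4, B = 1/4
∫ [-1/4· 1/(x-2)+1/4· 1/(x-6)] dx
= (1/4)[ln|x-6| - ln|x-2|]+C

Answer: (1/4)·ln|(x-6)/(x-2)|+C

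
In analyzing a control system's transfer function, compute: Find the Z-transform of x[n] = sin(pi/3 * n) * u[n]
Z{sin(w0*n)*u[n]}=z*sin(w0)/(z^2-2z*cos(w0)+1)
With w0=pi/3: X(z)=z*sin(pi/3)/(z^2-2z*cos(pi/3)+1)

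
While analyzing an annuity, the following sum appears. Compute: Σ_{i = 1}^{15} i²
Using formula: Σ i^2=n(n + 1)(2n + 1)/6=15·16·31/6=1240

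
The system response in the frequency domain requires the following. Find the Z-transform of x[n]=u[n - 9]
Using the time-shift property: Z{u[n-9]}=z^(-9)*z/(z-1)
=z^(-8)/(z-1)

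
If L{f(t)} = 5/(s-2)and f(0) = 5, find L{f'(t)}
L{f'(t)}=s·F(s) - f(0)=5s/(s-2)-5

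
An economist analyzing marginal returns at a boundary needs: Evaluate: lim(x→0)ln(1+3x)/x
L'Hôpital (0/0): lim 3/(1+3x) / 1=3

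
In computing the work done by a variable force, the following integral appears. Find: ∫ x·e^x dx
Integration by parts: u = x, dv = e^x dx
du = dx, v = e^x
= x·e^x - ∫ e^x dx
= x·e^x - e^x+C

Answer: e^x(x - 1)+C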